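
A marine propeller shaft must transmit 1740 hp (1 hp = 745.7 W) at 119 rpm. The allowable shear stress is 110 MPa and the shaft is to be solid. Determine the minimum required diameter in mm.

169 mm

ω = 2π·119/60 = 12.46 rad/s, so T = P/ω = 1740×745.7 / 12.46 = 104100 N·m.
For a solid shaft τ_max = 16T/(πd³), so d = (16T/(π τ_allow))^(1/3) = (16·104100/(π·1.10×10^8))^(1/3) = 0.1689 m.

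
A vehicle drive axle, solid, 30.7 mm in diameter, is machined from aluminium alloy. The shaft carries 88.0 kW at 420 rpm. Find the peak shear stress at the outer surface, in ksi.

ω = 2π·420/60 = 43.98 rad/s, so T = P/ω = 88.0×10³ / 43.98 = 2001 N·m.
J = πd⁴/32 = π(0.0307)⁴/32 = 8.721×10^-8 m⁴.
τ_max = T·r/J = 2001 × 0.0153 / 8.721×10^-8 = 3.522×10^8 Pa.

51.1 ksi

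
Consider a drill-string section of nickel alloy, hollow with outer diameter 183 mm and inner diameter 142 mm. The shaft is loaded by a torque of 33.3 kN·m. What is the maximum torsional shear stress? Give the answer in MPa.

J = π(d_o⁴ − d_i⁴)/32 = π(0.183⁴ − 0.142⁴)/32 = 7.019×10^-5 m⁴.
τ_max = T·r/J = 33300 × 0.0915 / 7.019×10^-5 = 4.341×10^7 Pa.

43.4 MPa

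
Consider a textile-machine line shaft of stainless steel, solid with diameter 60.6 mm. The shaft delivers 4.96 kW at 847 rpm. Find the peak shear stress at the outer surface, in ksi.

0.186 ksi

ω = 2π·847/60 = 88.70 rad/s, so T = P/ω = 4.96×10³ / 88.70 = 55.92 N·m.
J = πd⁴/32 = π(0.0606)⁴/32 = 1.324×10^-6 m⁴.
τ_max = T·r/J = 55.92 × 0.0303 / 1.324×10^-6 = 1.280×10^6 Pa.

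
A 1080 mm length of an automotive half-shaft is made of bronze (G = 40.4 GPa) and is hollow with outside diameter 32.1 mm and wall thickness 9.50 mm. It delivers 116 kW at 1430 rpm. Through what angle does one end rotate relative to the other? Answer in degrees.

ω = 2π·1430/60 = 149.7 rad/s, so T = P/ω = 116×10³ / 149.7 = 774.6 N·m.
J = π(d_o⁴ − d_i⁴)/32 = π(0.0321⁴ − 0.0131⁴)/32 = 1.013×10^-7 m⁴.
θ = T·L/(G·J) = 774.6 × 1.08 / (40.4×10⁹ × 1.013×10^-7) = 0.2043 rad.

11.7°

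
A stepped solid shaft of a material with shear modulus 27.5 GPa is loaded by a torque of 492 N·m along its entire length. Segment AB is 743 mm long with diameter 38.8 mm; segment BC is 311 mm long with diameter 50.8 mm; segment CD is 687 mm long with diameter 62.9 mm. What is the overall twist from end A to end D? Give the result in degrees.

4.37°

J_AB = π(0.0388)⁴/32 = 2.22×10^-7 m⁴; J_BC = π(0.0508)⁴/32 = 6.54×10^-7 m⁴; J_CD = π(0.0629)⁴/32 = 1.54×10^-6 m⁴.
θ = (T/G)·Σ L_i/J_i = (492.0/27.5×10⁹)·(0.743/2.22×10^-7 + 0.311/6.54×10^-7 + 0.687/1.54×10^-6) = 0.07625 rad.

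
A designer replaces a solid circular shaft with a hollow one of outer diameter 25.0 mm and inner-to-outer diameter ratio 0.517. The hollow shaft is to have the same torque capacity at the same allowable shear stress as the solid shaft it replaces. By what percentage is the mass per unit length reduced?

Equal τ_max and T ⇒ the solid shaft needs d_s³ = d_o³(1−k⁴), so d_s = 25.0·(1−0.517⁴)^(1/3) = 24.39 mm.
Area ratio A_h/A_s = d_o²(1−k²)/d_s² = (1−k²)/(1−k⁴)^(2/3) = 0.7698.
Mass saving = 1 − 0.7698 = 23.0 %.

23.0 %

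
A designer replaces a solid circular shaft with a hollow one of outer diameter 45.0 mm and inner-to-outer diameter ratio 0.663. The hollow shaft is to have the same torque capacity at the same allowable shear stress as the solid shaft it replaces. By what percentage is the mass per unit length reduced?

Equal τ_max and T ⇒ the solid shaft needs d_s³ = d_o³(1−k⁴), so d_s = 45.0·(1−0.663⁴)^(1/3) = 41.89 mm.
Area ratio A_h/A_s = d_o²(1−k²)/d_s² = (1−k²)/(1−k⁴)^(2/3) = 0.6467.
Mass saving = 1 − 0.6467 = 35.3 %.

35.3 %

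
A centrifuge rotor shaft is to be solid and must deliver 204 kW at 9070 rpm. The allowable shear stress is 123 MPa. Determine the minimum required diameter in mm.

20.7 mm

ω = 2π·9070/60 = 949.8 rad/s, so T = P/ω = 204×10³ / 949.8 = 214.8 N·m.
For a solid shaft τ_max = 16T/(πd³), so d = (16T/(π τ_allow))^(1/3) = (16·214.8/(π·1.23×10^8))^(1/3) = 0.02072 m.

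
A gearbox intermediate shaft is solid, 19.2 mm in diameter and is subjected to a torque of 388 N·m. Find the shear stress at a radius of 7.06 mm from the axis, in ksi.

29.8 ksi

J = πd⁴/32 = π(0.0192)⁴/32 = 1.334×10^-8 m⁴.
Shear stress varies linearly with radius: τ = T·r/J = 388.0 × 0.00706 / 1.334×10^-8 = 2.053×10^8 Pa.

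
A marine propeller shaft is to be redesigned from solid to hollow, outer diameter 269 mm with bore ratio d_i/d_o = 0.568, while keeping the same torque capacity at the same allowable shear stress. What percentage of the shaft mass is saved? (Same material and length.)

Equal τ_max and T ⇒ the solid shaft needs d_s³ = d_o³(1−k⁴), so d_s = 269·(1−0.568⁴)^(1/3) = 259.3 mm.
Area ratio A_h/A_s = d_o²(1−k²)/d_s² = (1−k²)/(1−k⁴)^(2/3) = 0.7289.
Mass saving = 1 − 0.7289 = 27.1 %.

27.1 %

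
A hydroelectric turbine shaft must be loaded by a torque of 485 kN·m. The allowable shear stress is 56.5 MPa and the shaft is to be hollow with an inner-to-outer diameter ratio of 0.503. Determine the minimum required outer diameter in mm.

360 mm

For a hollow shaft with d_i/d_o = 0.503: τ_max = 16T/(π d_o³ (1−k⁴)), so d_o = [16T/(π τ_allow (1−k⁴))]^(1/3) = [16·485000/(π·5.65×10^7·0.9360)]^(1/3) = 0.3601 m.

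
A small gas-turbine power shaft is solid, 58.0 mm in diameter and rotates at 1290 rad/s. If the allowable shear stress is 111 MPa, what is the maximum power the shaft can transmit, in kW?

5490 kW

J = πd⁴/32 = π(0.0580)⁴/32 = 1.111×10^-6 m⁴.
T_max = τ_allow·J/r = 1.11×10^8 × 1.111×10^-6 / 0.0290 = 4252 N·m.
ω = 1290 rad/s, so P_max = T_max·ω = 5.486×10^6 W.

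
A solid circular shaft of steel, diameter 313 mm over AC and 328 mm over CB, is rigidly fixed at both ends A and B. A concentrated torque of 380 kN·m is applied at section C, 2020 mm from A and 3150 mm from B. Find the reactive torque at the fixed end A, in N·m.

Compatibility: T_A·a/J_AC = T_B·b/J_CB with T_A + T_B = T₀.
J_AC = 9.42×10^-4 m⁴, J_CB = 1.14×10^-3 m⁴, so T_A = T₀·(J_AC/a)/((J_AC/a)+(J_CB/b)) = 214300 N·m, T_B = 165700 N·m.

214000 N·m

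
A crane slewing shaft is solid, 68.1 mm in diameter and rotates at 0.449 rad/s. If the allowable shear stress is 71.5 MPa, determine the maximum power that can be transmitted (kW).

1.99 kW

J = πd⁴/32 = π(0.0681)⁴/32 = 2.111×10^-6 m⁴.
T_max = τ_allow·J/r = 7.15×10^7 × 2.111×10^-6 / 0.0340 = 4434 N·m.
ω = 0.449 rad/s, so P_max = T_max·ω = 1991 W.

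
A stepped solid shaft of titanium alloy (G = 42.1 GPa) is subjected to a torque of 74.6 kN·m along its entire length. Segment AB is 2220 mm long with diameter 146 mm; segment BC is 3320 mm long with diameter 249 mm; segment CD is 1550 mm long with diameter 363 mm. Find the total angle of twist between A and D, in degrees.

J_AB = π(0.146)⁴/32 = 4.46×10^-5 m⁴; J_BC = π(0.249)⁴/32 = 3.77×10^-4 m⁴; J_CD = π(0.363)⁴/32 = 1.70×10^-3 m⁴.
θ = (T/G)·Σ L_i/J_i = (74600/42.1×10⁹)·(2.22/4.46×10^-5 + 3.32/3.77×10^-4 + 1.55/1.70×10^-3) = 0.1054 rad.

6.04°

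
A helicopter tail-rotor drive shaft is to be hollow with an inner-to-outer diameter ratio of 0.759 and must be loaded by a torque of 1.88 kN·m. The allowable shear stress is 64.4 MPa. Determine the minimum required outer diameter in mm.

For a hollow shaft with d_i/d_o = 0.759: τ_max = 16T/(π d_o³ (1−k⁴)), so d_o = [16T/(π τ_allow (1−k⁴))]^(1/3) = [16·1880/(π·6.44×10^7·0.6681)]^(1/3) = 0.06060 m.

60.6 mm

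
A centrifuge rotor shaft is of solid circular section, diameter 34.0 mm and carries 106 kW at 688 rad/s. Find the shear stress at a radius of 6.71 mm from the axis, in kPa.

ω = 688 rad/s, so T = P/ω = 106×10³ / 688.0 = 154.1 N·m.
J = πd⁴/32 = π(0.0340)⁴/32 = 1.312×10^-7 m⁴.
Shear stress varies linearly with radius: τ = T·r/J = 154.1 × 0.00671 / 1.312×10^-7 = 7.880×10^6 Pa.

7880 kPa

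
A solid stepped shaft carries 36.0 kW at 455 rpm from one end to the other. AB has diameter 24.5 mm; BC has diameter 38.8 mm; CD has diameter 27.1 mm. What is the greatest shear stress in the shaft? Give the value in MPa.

ω = 2π·455/60 = 47.65 rad/s, so T = P/ω = 36.0×10³ / 47.65 = 755.5 N·m.
Under the same torque, τ_max = 16T/(πd³) is largest where d is smallest — segment AB (d = 24.5 mm).
τ_max = 16·755.5/(π·(0.0245)³) = 2.617×10^8 Pa.

262 MPa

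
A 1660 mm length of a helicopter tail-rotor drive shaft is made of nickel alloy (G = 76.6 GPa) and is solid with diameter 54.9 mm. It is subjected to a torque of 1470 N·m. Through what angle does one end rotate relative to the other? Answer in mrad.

35.7 mrad

J = πd⁴/32 = π(0.0549)⁴/32 = 8.918×10^-7 m⁴.
θ = T·L/(G·J) = 1470 × 1.66 / (76.6×10⁹ × 8.918×10^-7) = 0.03572 rad.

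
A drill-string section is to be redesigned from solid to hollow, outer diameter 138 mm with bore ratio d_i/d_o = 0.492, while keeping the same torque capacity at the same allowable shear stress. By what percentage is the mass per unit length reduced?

21.1 %

Equal τ_max and T ⇒ the solid shaft needs d_s³ = d_o³(1−k⁴), so d_s = 138·(1−0.492⁴)^(1/3) = 135.3 mm.
Area ratio A_h/A_s = d_o²(1−k²)/d_s² = (1−k²)/(1−k⁴)^(2/3) = 0.7891.
Mass saving = 1 − 0.7891 = 21.1 %.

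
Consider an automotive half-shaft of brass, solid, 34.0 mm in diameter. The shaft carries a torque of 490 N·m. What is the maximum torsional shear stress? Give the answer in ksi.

J = πd⁴/32 = π(0.0340)⁴/32 = 1.312×10^-7 m⁴.
τ_max = T·r/J = 490.0 × 0.0170 / 1.312×10^-7 = 6.349×10^7 Pa.

9.21 ksi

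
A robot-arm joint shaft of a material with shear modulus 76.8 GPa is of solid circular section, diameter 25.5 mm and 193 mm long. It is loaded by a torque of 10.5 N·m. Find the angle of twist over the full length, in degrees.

J = πd⁴/32 = π(0.0255)⁴/32 = 4.151×10^-8 m⁴.
θ = T·L/(G·J) = 10.50 × 0.193 / (76.8×10⁹ × 4.151×10^-8) = 6.357×10^-4 rad.

0.0364°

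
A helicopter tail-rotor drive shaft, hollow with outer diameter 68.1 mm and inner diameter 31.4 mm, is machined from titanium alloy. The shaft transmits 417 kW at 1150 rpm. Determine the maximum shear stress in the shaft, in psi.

8480 psi

ω = 2π·1150/60 = 120.4 rad/s, so T = P/ω = 417×10³ / 120.4 = 3463 N·m.
J = π(d_o⁴ − d_i⁴)/32 = π(0.0681⁴ − 0.0314⁴)/32 = 2.016×10^-6 m⁴.
τ_max = T·r/J = 3463 × 0.0340 / 2.016×10^-6 = 5.848×10^7 Pa.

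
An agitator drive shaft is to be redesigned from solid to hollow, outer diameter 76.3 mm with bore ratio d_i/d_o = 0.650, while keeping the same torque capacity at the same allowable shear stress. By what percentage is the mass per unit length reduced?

34.2 %

Equal τ_max and T ⇒ the solid shaft needs d_s³ = d_o³(1−k⁴), so d_s = 76.3·(1−0.650⁴)^(1/3) = 71.46 mm.
Area ratio A_h/A_s = d_o²(1−k²)/d_s² = (1−k²)/(1−k⁴)^(2/3) = 0.6584.
Mass saving = 1 − 0.6584 = 34.2 %.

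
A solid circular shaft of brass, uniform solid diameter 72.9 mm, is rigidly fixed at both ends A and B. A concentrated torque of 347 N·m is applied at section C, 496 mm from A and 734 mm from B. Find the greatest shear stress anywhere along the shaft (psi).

With uniform GJ and both ends fixed, compatibility θ_AC = θ_CB gives T_A·a = T_B·b, together with T_A + T_B = T₀.
T_A = T₀·b/(a+b) = 347.0·734/1230 = 207.1 N·m; T_B = 139.9 N·m.
τ in each portion: τ_AC = 2.72×10^6 Pa, τ_CB = 1.84×10^6 Pa; maximum is in AC.
τ_max = T_AC·r/J = 207.1·0.0365/2.77×10^-6 = 2.722×10^6 Pa.

395 psi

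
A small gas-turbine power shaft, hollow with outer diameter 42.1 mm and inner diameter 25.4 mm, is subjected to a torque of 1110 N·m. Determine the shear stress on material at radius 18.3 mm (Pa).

J = π(d_o⁴ − d_i⁴)/32 = π(0.0421⁴ − 0.0254⁴)/32 = 2.675×10^-7 m⁴.
Shear stress varies linearly with radius: τ = T·r/J = 1110 × 0.0183 / 2.675×10^-7 = 7.592×10^7 Pa.

7.59e7 Pa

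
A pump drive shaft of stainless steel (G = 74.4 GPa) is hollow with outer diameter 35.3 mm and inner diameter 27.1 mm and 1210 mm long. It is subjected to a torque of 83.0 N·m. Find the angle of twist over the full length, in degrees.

J = π(d_o⁴ − d_i⁴)/32 = π(0.0353⁴ − 0.0271⁴)/32 = 9.949×10^-8 m⁴.
θ = T·L/(G·J) = 83.00 × 1.21 / (74.4×10⁹ × 9.949×10^-8) = 0.01357 rad.

0.777°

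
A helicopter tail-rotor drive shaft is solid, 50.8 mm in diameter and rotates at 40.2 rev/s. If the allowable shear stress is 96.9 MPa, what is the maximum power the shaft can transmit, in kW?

630 kW

J = πd⁴/32 = π(0.0508)⁴/32 = 6.538×10^-7 m⁴.
T_max = τ_allow·J/r = 9.69×10^7 × 6.538×10^-7 / 0.0254 = 2494 N·m.
ω = 2π·40.2 = 252.6 rad/s, so P_max = T_max·ω = 6.300×10^5 W.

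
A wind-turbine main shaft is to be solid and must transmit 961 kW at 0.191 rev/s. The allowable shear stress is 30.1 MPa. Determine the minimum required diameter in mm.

ω = 2π·0.191 = 1.200 rad/s, so T = P/ω = 961×10³ / 1.200 = 800800 N·m.
For a solid shaft τ_max = 16T/(πd³), so d = (16T/(π τ_allow))^(1/3) = (16·800800/(π·3.01×10^7))^(1/3) = 0.5136 m.

514 mm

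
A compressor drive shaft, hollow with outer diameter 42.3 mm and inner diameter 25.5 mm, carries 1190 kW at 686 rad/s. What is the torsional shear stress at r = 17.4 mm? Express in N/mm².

ω = 686 rad/s, so T = P/ω = 1190×10³ / 686.0 = 1735 N·m.
J = π(d_o⁴ − d_i⁴)/32 = π(0.0423⁴ − 0.0255⁴)/32 = 2.728×10^-7 m⁴.
Shear stress varies linearly with radius: τ = T·r/J = 1735 × 0.0174 / 2.728×10^-7 = 1.106×10^8 Pa.

111 N/mm²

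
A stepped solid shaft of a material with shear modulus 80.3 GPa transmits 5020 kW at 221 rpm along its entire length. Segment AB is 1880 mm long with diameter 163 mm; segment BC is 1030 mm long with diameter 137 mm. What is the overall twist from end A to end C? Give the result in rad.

0.154 rad

ω = 2π·221/60 = 23.14 rad/s, so T = P/ω = 5020×10³ / 23.14 = 216900 N·m.
J_AB = π(0.163)⁴/32 = 6.93×10^-5 m⁴; J_BC = π(0.137)⁴/32 = 3.46×10^-5 m⁴.
θ = (T/G)·Σ L_i/J_i = (216900/80.3×10⁹)·(1.88/6.93×10^-5 + 1.03/3.46×10^-5) = 0.1537 rad.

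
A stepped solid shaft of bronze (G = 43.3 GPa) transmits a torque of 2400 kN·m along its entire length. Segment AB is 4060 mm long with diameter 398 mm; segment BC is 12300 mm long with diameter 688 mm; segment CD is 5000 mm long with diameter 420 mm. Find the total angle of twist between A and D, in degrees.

J_AB = π(0.398)⁴/32 = 2.46×10^-3 m⁴; J_BC = π(0.688)⁴/32 = 0.0220 m⁴; J_CD = π(0.420)⁴/32 = 3.05×10^-3 m⁴.
θ = (T/G)·Σ L_i/J_i = (2.400e6/43.3×10⁹)·(4.06/2.46×10^-3 + 12.3/0.0220 + 5.00/3.05×10^-3) = 0.2131 rad.

12.2°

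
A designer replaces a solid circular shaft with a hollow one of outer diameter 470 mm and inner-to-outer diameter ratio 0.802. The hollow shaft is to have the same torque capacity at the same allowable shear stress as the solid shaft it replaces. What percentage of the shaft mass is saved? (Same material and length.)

Equal τ_max and T ⇒ the solid shaft needs d_s³ = d_o³(1−k⁴), so d_s = 470·(1−0.802⁴)^(1/3) = 393.4 mm.
Area ratio A_h/A_s = d_o²(1−k²)/d_s² = (1−k²)/(1−k⁴)^(2/3) = 0.5093.
Mass saving = 1 − 0.5093 = 49.1 %.

49.1 %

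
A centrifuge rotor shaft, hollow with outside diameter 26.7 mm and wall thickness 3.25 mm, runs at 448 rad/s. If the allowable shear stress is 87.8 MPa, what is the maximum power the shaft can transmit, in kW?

J = π(d_o⁴ − d_i⁴)/32 = π(0.0267⁴ − 0.0202⁴)/32 = 3.355×10^-8 m⁴.
T_max = τ_allow·J/r = 8.78×10^7 × 3.355×10^-8 / 0.0133 = 220.6 N·m.
ω = 448 rad/s, so P_max = T_max·ω = 9.885×10^4 W.

98.8 kW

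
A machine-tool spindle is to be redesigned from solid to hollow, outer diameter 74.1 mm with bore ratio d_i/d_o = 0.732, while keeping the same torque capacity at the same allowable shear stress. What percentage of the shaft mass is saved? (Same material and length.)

41.8 %

Equal τ_max and T ⇒ the solid shaft needs d_s³ = d_o³(1−k⁴), so d_s = 74.1·(1−0.732⁴)^(1/3) = 66.20 mm.
Area ratio A_h/A_s = d_o²(1−k²)/d_s² = (1−k²)/(1−k⁴)^(2/3) = 0.5817.
Mass saving = 1 − 0.5817 = 41.8 %.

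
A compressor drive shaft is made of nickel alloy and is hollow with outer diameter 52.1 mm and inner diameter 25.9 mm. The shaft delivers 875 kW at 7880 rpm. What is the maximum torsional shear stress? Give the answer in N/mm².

ω = 2π·7880/60 = 825.2 rad/s, so T = P/ω = 875×10³ / 825.2 = 1060 N·m.
J = π(d_o⁴ − d_i⁴)/32 = π(0.0521⁴ − 0.0259⁴)/32 = 6.792×10^-7 m⁴.
τ_max = T·r/J = 1060 × 0.0261 / 6.792×10^-7 = 4.067×10^7 Pa.

40.7 N/mm²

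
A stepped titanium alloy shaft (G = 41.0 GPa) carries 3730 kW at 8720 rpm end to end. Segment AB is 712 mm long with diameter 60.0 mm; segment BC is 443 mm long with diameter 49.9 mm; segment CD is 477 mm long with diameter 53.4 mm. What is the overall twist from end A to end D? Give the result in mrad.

188 mrad

ω = 2π·8720/60 = 913.2 rad/s, so T = P/ω = 3730×10³ / 913.2 = 4085 N·m.
J_AB = π(0.0600)⁴/32 = 1.27×10^-6 m⁴; J_BC = π(0.0499)⁴/32 = 6.09×10^-7 m⁴; J_CD = π(0.0534)⁴/32 = 7.98×10^-7 m⁴.
θ = (T/G)·Σ L_i/J_i = (4085/41.0×10⁹)·(0.712/1.27×10^-6 + 0.443/6.09×10^-7 + 0.477/7.98×10^-7) = 0.1878 rad.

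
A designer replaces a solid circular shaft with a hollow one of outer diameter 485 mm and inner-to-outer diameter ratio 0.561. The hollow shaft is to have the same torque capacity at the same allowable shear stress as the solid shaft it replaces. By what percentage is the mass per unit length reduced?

26.5 %

Equal τ_max and T ⇒ the solid shaft needs d_s³ = d_o³(1−k⁴), so d_s = 485·(1−0.561⁴)^(1/3) = 468.4 mm.
Area ratio A_h/A_s = d_o²(1−k²)/d_s² = (1−k²)/(1−k⁴)^(2/3) = 0.7346.
Mass saving = 1 − 0.7346 = 26.5 %.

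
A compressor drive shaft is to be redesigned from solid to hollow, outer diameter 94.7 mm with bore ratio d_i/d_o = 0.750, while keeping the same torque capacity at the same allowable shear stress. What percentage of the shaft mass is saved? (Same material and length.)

43.6 %

Equal τ_max and T ⇒ the solid shaft needs d_s³ = d_o³(1−k⁴), so d_s = 94.7·(1−0.750⁴)^(1/3) = 83.42 mm.
Area ratio A_h/A_s = d_o²(1−k²)/d_s² = (1−k²)/(1−k⁴)^(2/3) = 0.5638.
Mass saving = 1 − 0.5638 = 43.6 %.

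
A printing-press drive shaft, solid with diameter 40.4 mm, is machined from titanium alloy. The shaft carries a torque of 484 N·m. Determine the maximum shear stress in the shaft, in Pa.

J = πd⁴/32 = π(0.0404)⁴/32 = 2.615×10^-7 m⁴.
τ_max = T·r/J = 484.0 × 0.0202 / 2.615×10^-7 = 3.738×10^7 Pa.

3.74e7 Pa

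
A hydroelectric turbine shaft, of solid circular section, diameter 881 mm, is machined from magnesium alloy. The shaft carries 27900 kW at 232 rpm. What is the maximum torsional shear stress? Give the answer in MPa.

ω = 2π·232/60 = 24.29 rad/s, so T = P/ω = 27900×10³ / 24.29 = 1.148e6 N·m.
J = πd⁴/32 = π(0.881)⁴/32 = 0.05914 m⁴.
τ_max = T·r/J = 1.148e6 × 0.441 / 0.05914 = 8.553×10^6 Pa.

8.55 MPa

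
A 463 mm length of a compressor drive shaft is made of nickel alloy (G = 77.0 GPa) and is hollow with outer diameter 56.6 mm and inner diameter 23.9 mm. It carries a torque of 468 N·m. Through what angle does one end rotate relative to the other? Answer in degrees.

J = π(d_o⁴ − d_i⁴)/32 = π(0.0566⁴ − 0.0239⁴)/32 = 9.755×10^-7 m⁴.
θ = T·L/(G·J) = 468.0 × 0.463 / (77.0×10⁹ × 9.755×10^-7) = 2.885×10^-3 rad.

0.165°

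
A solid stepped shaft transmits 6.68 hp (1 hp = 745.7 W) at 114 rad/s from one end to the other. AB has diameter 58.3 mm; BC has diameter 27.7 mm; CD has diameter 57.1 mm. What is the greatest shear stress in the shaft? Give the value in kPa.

ω = 114 rad/s, so T = P/ω = 6.68×745.7 / 114.0 = 43.70 N·m.
Under the same torque, τ_max = 16T/(πd³) is largest where d is smallest — segment BC (d = 27.7 mm).
τ_max = 16·43.70/(π·(0.0277)³) = 1.047×10^7 Pa.

10500 kPa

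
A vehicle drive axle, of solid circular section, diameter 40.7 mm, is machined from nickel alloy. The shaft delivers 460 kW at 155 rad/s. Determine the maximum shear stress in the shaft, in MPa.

224 MPa

ω = 155 rad/s, so T = P/ω = 460×10³ / 155.0 = 2968 N·m.
J = πd⁴/32 = π(0.0407)⁴/32 = 2.694×10^-7 m⁴.
τ_max = T·r/J = 2968 × 0.0204 / 2.694×10^-7 = 2.242×10^8 Pa.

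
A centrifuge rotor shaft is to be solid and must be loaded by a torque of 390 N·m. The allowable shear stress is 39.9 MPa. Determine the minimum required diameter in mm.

36.8 mm

For a solid shaft τ_max = 16T/(πd³), so d = (16T/(π τ_allow))^(1/3) = (16·390.0/(π·3.99×10^7))^(1/3) = 0.03679 m.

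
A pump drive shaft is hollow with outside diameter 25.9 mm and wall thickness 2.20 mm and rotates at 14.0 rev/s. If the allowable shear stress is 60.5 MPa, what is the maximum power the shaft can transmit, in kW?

J = π(d_o⁴ − d_i⁴)/32 = π(0.0259⁴ − 0.0215⁴)/32 = 2.320×10^-8 m⁴.
T_max = τ_allow·J/r = 6.05×10^7 × 2.320×10^-8 / 0.0129 = 108.4 N·m.
ω = 2π·14.0 = 87.96 rad/s, so P_max = T_max·ω = 9534 W.

9.53 kW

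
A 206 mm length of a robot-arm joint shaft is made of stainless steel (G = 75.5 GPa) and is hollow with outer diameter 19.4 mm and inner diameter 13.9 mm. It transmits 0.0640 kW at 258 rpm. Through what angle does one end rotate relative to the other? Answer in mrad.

0.631 mrad

ω = 2π·258/60 = 27.02 rad/s, so T = P/ω = 0.0640×10³ / 27.02 = 2.369 N·m.
J = π(d_o⁴ − d_i⁴)/32 = π(0.0194⁴ − 0.0139⁴)/32 = 1.024×10^-8 m⁴.
θ = T·L/(G·J) = 2.369 × 0.206 / (75.5×10⁹ × 1.024×10^-8) = 6.311×10^-4 rad.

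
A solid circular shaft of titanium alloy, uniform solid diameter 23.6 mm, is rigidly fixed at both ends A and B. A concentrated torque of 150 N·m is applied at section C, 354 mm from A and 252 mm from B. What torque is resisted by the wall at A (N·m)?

62.4 N·m

With uniform GJ and both ends fixed, compatibility θ_AC = θ_CB gives T_A·a = T_B·b, together with T_A + T_B = T₀.
T_A = T₀·b/(a+b) = 150.0·252/606.0 = 62.38 N·m; T_B = 87.62 N·m.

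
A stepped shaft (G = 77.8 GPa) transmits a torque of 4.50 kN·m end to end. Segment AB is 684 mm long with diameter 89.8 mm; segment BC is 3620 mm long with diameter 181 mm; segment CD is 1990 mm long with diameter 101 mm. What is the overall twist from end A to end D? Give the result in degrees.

J_AB = π(0.0898)⁴/32 = 6.38×10^-6 m⁴; J_BC = π(0.181)⁴/32 = 1.05×10^-4 m⁴; J_CD = π(0.101)⁴/32 = 1.02×10^-5 m⁴.
θ = (T/G)·Σ L_i/J_i = (4500/77.8×10⁹)·(0.684/6.38×10^-6 + 3.62/1.05×10^-4 + 1.99/1.02×10^-5) = 0.01945 rad.

1.11°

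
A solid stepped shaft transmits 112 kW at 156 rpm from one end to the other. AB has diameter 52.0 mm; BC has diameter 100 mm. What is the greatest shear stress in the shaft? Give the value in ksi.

36.0 ksi

ω = 2π·156/60 = 16.34 rad/s, so T = P/ω = 112×10³ / 16.34 = 6856 N·m.
Under the same torque, τ_max = 16T/(πd³) is largest where d is smallest — segment AB (d = 52.0 mm).
τ_max = 16·6856/(π·(0.0520)³) = 2.483×10^8 Pa.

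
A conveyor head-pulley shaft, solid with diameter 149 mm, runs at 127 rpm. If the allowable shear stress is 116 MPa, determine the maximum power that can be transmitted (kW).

J = πd⁴/32 = π(0.149)⁴/32 = 4.839×10^-5 m⁴.
T_max = τ_allow·J/r = 1.16×10^8 × 4.839×10^-5 / 0.0745 = 75340 N·m.
ω = 2π·127/60 = 13.30 rad/s, so P_max = T_max·ω = 1.002×10^6 W.

1000 kW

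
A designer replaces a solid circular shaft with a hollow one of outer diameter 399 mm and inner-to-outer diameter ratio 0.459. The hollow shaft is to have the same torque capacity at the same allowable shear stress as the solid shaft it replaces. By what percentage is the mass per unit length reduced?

18.6 %

Equal τ_max and T ⇒ the solid shaft needs d_s³ = d_o³(1−k⁴), so d_s = 399·(1−0.459⁴)^(1/3) = 393.0 mm.
Area ratio A_h/A_s = d_o²(1−k²)/d_s² = (1−k²)/(1−k⁴)^(2/3) = 0.8136.
Mass saving = 1 − 0.8136 = 18.6 %.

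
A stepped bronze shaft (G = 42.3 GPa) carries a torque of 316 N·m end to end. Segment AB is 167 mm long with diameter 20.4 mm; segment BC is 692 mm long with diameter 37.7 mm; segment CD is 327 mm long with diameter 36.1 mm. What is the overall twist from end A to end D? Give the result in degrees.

J_AB = π(0.0204)⁴/32 = 1.70×10^-8 m⁴; J_BC = π(0.0377)⁴/32 = 1.98×10^-7 m⁴; J_CD = π(0.0361)⁴/32 = 1.67×10^-7 m⁴.
θ = (T/G)·Σ L_i/J_i = (316.0/42.3×10⁹)·(0.167/1.70×10^-8 + 0.692/1.98×10^-7 + 0.327/1.67×10^-7) = 0.1141 rad.

6.54°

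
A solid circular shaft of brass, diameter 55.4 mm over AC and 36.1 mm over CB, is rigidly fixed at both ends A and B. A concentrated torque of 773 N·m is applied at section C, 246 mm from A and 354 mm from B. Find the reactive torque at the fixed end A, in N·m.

Compatibility: T_A·a/J_AC = T_B·b/J_CB with T_A + T_B = T₀.
J_AC = 9.25×10^-7 m⁴, J_CB = 1.67×10^-7 m⁴, so T_A = T₀·(J_AC/a)/((J_AC/a)+(J_CB/b)) = 686.9 N·m, T_B = 86.07 N·m.

687 N·m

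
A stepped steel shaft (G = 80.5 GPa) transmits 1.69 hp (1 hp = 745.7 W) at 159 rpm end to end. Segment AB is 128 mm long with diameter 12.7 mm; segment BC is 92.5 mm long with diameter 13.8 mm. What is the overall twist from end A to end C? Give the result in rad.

ω = 2π·159/60 = 16.65 rad/s, so T = P/ω = 1.69×745.7 / 16.65 = 75.69 N·m.
J_AB = π(0.0127)⁴/32 = 2.55×10^-9 m⁴; J_BC = π(0.0138)⁴/32 = 3.56×10^-9 m⁴.
θ = (T/G)·Σ L_i/J_i = (75.69/80.5×10⁹)·(0.128/2.55×10^-9 + 0.0925/3.56×10^-9) = 0.07155 rad.

0.0715 rad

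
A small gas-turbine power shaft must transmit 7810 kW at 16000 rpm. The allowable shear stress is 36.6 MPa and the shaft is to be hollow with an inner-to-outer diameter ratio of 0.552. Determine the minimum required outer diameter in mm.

89.4 mm

ω = 2π·16000/60 = 1676 rad/s, so T = P/ω = 7810×10³ / 1676 = 4661 N·m.
For a hollow shaft with d_i/d_o = 0.552: τ_max = 16T/(π d_o³ (1−k⁴)), so d_o = [16T/(π τ_allow (1−k⁴))]^(1/3) = [16·4661/(π·3.66×10^7·0.9072)]^(1/3) = 0.08942 m.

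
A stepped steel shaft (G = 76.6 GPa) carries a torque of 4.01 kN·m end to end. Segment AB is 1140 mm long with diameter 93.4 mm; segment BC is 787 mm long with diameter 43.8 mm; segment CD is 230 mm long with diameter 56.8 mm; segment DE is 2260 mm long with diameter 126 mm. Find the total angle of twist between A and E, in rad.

J_AB = π(0.0934)⁴/32 = 7.47×10^-6 m⁴; J_BC = π(0.0438)⁴/32 = 3.61×10^-7 m⁴; J_CD = π(0.0568)⁴/32 = 1.02×10^-6 m⁴; J_DE = π(0.126)⁴/32 = 2.47×10^-5 m⁴.
θ = (T/G)·Σ L_i/J_i = (4010/76.6×10⁹)·(1.14/7.47×10^-6 + 0.787/3.61×10^-7 + 0.230/1.02×10^-6 + 2.26/2.47×10^-5) = 0.1386 rad.

0.139 rad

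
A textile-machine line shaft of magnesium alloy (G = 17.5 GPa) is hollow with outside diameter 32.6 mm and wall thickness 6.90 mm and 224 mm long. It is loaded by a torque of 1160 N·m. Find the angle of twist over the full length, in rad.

J = π(d_o⁴ − d_i⁴)/32 = π(0.0326⁴ − 0.0188⁴)/32 = 9.862×10^-8 m⁴.
θ = T·L/(G·J) = 1160 × 0.224 / (17.5×10⁹ × 9.862×10^-8) = 0.1506 rad.

0.151 rad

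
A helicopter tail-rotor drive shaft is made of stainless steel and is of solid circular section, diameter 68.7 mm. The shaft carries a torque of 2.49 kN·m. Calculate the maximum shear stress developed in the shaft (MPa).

J = πd⁴/32 = π(0.0687)⁴/32 = 2.187×10^-6 m⁴.
τ_max = T·r/J = 2490 × 0.0343 / 2.187×10^-6 = 3.911×10^7 Pa.

39.1 MPa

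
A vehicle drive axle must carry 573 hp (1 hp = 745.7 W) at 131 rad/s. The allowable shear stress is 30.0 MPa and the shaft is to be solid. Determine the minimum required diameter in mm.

ω = 131 rad/s, so T = P/ω = 573×745.7 / 131.0 = 3262 N·m.
For a solid shaft τ_max = 16T/(πd³), so d = (16T/(π τ_allow))^(1/3) = (16·3262/(π·3.00×10^7))^(1/3) = 0.08212 m.

82.1 mm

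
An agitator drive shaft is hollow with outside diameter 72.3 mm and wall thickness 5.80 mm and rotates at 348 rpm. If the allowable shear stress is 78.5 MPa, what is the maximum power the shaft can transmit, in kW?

J = π(d_o⁴ − d_i⁴)/32 = π(0.0723⁴ − 0.0607⁴)/32 = 1.350×10^-6 m⁴.
T_max = τ_allow·J/r = 7.85×10^7 × 1.350×10^-6 / 0.0362 = 2931 N·m.
ω = 2π·348/60 = 36.44 rad/s, so P_max = T_max·ω = 1.068×10^5 W.

107 kW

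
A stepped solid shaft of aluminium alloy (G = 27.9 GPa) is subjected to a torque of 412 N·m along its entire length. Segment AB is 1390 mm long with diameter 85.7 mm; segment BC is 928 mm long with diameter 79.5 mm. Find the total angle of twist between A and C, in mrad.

7.37 mrad

J_AB = π(0.0857)⁴/32 = 5.30×10^-6 m⁴; J_BC = π(0.0795)⁴/32 = 3.92×10^-6 m⁴.
θ = (T/G)·Σ L_i/J_i = (412.0/27.9×10⁹)·(1.39/5.30×10^-6 + 0.928/3.92×10^-6) = 7.370×10^-3 rad.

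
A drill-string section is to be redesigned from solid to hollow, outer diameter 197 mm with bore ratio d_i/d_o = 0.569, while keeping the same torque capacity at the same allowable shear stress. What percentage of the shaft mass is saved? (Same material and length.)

Equal τ_max and T ⇒ the solid shaft needs d_s³ = d_o³(1−k⁴), so d_s = 197·(1−0.569⁴)^(1/3) = 189.9 mm.
Area ratio A_h/A_s = d_o²(1−k²)/d_s² = (1−k²)/(1−k⁴)^(2/3) = 0.7280.
Mass saving = 1 − 0.7280 = 27.2 %.

27.2 %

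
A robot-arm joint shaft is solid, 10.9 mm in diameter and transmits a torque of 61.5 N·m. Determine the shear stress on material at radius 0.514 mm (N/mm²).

22.8 N/mm²

J = πd⁴/32 = π(0.0109)⁴/32 = 1.386×10^-9 m⁴.
Shear stress varies linearly with radius: τ = T·r/J = 61.50 × 5.14e-4 / 1.386×10^-9 = 2.281×10^7 Pa.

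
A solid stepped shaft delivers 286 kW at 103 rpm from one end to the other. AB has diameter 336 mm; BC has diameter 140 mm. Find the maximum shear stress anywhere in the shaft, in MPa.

ω = 2π·103/60 = 10.79 rad/s, so T = P/ω = 286×10³ / 10.79 = 26520 N·m.
Under the same torque, τ_max = 16T/(πd³) is largest where d is smallest — segment BC (d = 140 mm).
τ_max = 16·26520/(π·(0.140)³) = 4.921×10^7 Pa.

49.2 MPa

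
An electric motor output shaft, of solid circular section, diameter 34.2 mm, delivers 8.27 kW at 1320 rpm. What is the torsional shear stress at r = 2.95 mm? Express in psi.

ω = 2π·1320/60 = 138.2 rad/s, so T = P/ω = 8.27×10³ / 138.2 = 59.83 N·m.
J = πd⁴/32 = π(0.0342)⁴/32 = 1.343×10^-7 m⁴.
Shear stress varies linearly with radius: τ = T·r/J = 59.83 × 0.00295 / 1.343×10^-7 = 1.314×10^6 Pa.

191 psi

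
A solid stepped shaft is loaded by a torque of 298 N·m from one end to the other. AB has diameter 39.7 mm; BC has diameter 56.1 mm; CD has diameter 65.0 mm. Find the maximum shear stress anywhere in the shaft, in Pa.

Under the same torque, τ_max = 16T/(πd³) is largest where d is smallest — segment AB (d = 39.7 mm).
τ_max = 16·298.0/(π·(0.0397)³) = 2.426×10^7 Pa.

2.43e7 Pa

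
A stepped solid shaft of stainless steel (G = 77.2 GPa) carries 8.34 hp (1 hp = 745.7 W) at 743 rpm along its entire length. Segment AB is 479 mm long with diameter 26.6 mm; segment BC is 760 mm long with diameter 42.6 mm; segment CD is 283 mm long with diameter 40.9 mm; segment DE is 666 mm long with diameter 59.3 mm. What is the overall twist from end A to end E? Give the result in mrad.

ω = 2π·743/60 = 77.81 rad/s, so T = P/ω = 8.34×745.7 / 77.81 = 79.93 N·m.
J_AB = π(0.0266)⁴/32 = 4.92×10^-8 m⁴; J_BC = π(0.0426)⁴/32 = 3.23×10^-7 m⁴; J_CD = π(0.0409)⁴/32 = 2.75×10^-7 m⁴; J_DE = π(0.0593)⁴/32 = 1.21×10^-6 m⁴.
θ = (T/G)·Σ L_i/J_i = (79.93/77.2×10⁹)·(0.479/4.92×10^-8 + 0.760/3.23×10^-7 + 0.283/2.75×10^-7 + 0.666/1.21×10^-6) = 0.01416 rad.

14.2 mrad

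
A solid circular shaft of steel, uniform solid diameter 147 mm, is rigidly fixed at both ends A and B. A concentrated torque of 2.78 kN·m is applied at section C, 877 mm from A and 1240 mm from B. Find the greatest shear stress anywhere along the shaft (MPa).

With uniform GJ and both ends fixed, compatibility θ_AC = θ_CB gives T_A·a = T_B·b, together with T_A + T_B = T₀.
T_A = T₀·b/(a+b) = 2780·1240/2117 = 1628 N·m; T_B = 1152 N·m.
τ in each portion: τ_AC = 2.61×10^6 Pa, τ_CB = 1.85×10^6 Pa; maximum is in AC.
τ_max = T_AC·r/J = 1628·0.0735/4.58×10^-5 = 2.611×10^6 Pa.

2.61 MPa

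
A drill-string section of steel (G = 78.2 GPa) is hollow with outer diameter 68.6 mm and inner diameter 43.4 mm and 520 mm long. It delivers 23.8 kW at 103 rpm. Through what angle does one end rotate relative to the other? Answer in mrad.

8.04 mrad

ω = 2π·103/60 = 10.79 rad/s, so T = P/ω = 23.8×10³ / 10.79 = 2207 N·m.
J = π(d_o⁴ − d_i⁴)/32 = π(0.0686⁴ − 0.0434⁴)/32 = 1.826×10^-6 m⁴.
θ = T·L/(G·J) = 2207 × 0.520 / (78.2×10⁹ × 1.826×10^-6) = 8.036×10^-3 rad.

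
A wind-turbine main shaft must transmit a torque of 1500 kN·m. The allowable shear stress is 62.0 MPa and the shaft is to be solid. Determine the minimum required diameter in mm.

498 mm

For a solid shaft τ_max = 16T/(πd³), so d = (16T/(π τ_allow))^(1/3) = (16·1.500e6/(π·6.20×10^7))^(1/3) = 0.4976 m.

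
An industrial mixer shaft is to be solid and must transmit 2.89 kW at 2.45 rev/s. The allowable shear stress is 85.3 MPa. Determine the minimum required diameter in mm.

22.4 mm

ω = 2π·2.45 = 15.39 rad/s, so T = P/ω = 2.89×10³ / 15.39 = 187.7 N·m.
For a solid shaft τ_max = 16T/(πd³), so d = (16T/(π τ_allow))^(1/3) = (16·187.7/(π·8.53×10^7))^(1/3) = 0.02238 m.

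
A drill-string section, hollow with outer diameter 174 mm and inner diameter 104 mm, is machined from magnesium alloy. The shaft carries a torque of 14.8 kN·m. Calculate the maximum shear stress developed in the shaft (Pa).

J = π(d_o⁴ − d_i⁴)/32 = π(0.174⁴ − 0.104⁴)/32 = 7.851×10^-5 m⁴.
τ_max = T·r/J = 14800 × 0.0870 / 7.851×10^-5 = 1.640×10^7 Pa.

1.64e7 Pa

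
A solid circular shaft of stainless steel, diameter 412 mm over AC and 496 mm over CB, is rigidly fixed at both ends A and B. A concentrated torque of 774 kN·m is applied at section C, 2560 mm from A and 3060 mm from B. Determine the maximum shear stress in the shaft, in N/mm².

Compatibility: T_A·a/J_AC = T_B·b/J_CB with T_A + T_B = T₀.
J_AC = 2.83×10^-3 m⁴, J_CB = 5.94×10^-3 m⁴, so T_A = T₀·(J_AC/a)/((J_AC/a)+(J_CB/b)) = 280700 N·m, T_B = 493300 N·m.
τ in each portion: τ_AC = 2.04×10^7 Pa, τ_CB = 2.06×10^7 Pa; maximum is in CB.
τ_max = T_CB·r/J = 493300·0.248/5.94×10^-3 = 2.059×10^7 Pa.

20.6 N/mm²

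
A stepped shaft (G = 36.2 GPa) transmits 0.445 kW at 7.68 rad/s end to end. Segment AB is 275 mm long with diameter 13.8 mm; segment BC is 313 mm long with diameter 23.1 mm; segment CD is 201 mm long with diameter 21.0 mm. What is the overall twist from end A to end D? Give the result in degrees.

9.08°

ω = 7.68 rad/s, so T = P/ω = 0.445×10³ / 7.680 = 57.94 N·m.
J_AB = π(0.0138)⁴/32 = 3.56×10^-9 m⁴; J_BC = π(0.0231)⁴/32 = 2.80×10^-8 m⁴; J_CD = π(0.0210)⁴/32 = 1.91×10^-8 m⁴.
θ = (T/G)·Σ L_i/J_i = (57.94/36.2×10⁹)·(0.275/3.56×10^-9 + 0.313/2.80×10^-8 + 0.201/1.91×10^-8) = 0.1584 rad.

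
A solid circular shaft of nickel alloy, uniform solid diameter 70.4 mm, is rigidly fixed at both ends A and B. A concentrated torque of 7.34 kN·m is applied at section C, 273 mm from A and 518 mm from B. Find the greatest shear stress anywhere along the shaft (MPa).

70.2 MPa

With uniform GJ and both ends fixed, compatibility θ_AC = θ_CB gives T_A·a = T_B·b, together with T_A + T_B = T₀.
T_A = T₀·b/(a+b) = 7340·518/791.0 = 4807 N·m; T_B = 2533 N·m.
τ in each portion: τ_AC = 7.02×10^7 Pa, τ_CB = 3.70×10^7 Pa; maximum is in AC.
τ_max = T_AC·r/J = 4807·0.0352/2.41×10^-6 = 7.016×10^7 Pa.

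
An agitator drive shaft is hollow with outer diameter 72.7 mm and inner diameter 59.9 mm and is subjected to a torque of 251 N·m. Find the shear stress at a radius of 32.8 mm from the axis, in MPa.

J = π(d_o⁴ − d_i⁴)/32 = π(0.0727⁴ − 0.0599⁴)/32 = 1.479×10^-6 m⁴.
Shear stress varies linearly with radius: τ = T·r/J = 251.0 × 0.0328 / 1.479×10^-6 = 5.568×10^6 Pa.

5.57 MPa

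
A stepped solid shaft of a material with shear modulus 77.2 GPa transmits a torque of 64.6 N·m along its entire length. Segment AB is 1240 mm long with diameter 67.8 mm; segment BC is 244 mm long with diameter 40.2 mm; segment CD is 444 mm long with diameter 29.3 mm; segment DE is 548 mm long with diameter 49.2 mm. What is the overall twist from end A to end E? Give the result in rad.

J_AB = π(0.0678)⁴/32 = 2.07×10^-6 m⁴; J_BC = π(0.0402)⁴/32 = 2.56×10^-7 m⁴; J_CD = π(0.0293)⁴/32 = 7.24×10^-8 m⁴; J_DE = π(0.0492)⁴/32 = 5.75×10^-7 m⁴.
θ = (T/G)·Σ L_i/J_i = (64.60/77.2×10⁹)·(1.24/2.07×10^-6 + 0.244/2.56×10^-7 + 0.444/7.24×10^-8 + 0.548/5.75×10^-7) = 7.229×10^-3 rad.

0.00723 rad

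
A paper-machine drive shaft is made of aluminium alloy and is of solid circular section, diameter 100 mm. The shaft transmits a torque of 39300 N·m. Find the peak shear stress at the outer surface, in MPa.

J = πd⁴/32 = π(0.100)⁴/32 = 9.817×10^-6 m⁴.
τ_max = T·r/J = 39300 × 0.0500 / 9.817×10^-6 = 2.002×10^8 Pa.

200 MPa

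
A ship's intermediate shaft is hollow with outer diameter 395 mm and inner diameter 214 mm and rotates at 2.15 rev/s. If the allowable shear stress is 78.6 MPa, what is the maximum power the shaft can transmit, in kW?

11700 kW

J = π(d_o⁴ − d_i⁴)/32 = π(0.395⁴ − 0.214⁴)/32 = 2.184×10^-3 m⁴.
T_max = τ_allow·J/r = 7.86×10^7 × 2.184×10^-3 / 0.198 = 869200 N·m.
ω = 2π·2.15 = 13.51 rad/s, so P_max = T_max·ω = 1.174×10^7 W.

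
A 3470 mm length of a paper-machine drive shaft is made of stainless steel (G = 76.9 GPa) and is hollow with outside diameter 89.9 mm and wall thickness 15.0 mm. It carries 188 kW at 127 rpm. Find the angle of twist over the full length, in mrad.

124 mrad

ω = 2π·127/60 = 13.30 rad/s, so T = P/ω = 188×10³ / 13.30 = 14140 N·m.
J = π(d_o⁴ − d_i⁴)/32 = π(0.0899⁴ − 0.0599⁴)/32 = 5.149×10^-6 m⁴.
θ = T·L/(G·J) = 14140 × 3.47 / (76.9×10⁹ × 5.149×10^-6) = 0.1239 rad.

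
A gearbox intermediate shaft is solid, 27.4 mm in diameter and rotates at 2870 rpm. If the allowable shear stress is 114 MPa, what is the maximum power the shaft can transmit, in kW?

138 kW

J = πd⁴/32 = π(0.0274)⁴/32 = 5.534×10^-8 m⁴.
T_max = τ_allow·J/r = 1.14×10^8 × 5.534×10^-8 / 0.0137 = 460.5 N·m.
ω = 2π·2870/60 = 300.5 rad/s, so P_max = T_max·ω = 1.384×10^5 W.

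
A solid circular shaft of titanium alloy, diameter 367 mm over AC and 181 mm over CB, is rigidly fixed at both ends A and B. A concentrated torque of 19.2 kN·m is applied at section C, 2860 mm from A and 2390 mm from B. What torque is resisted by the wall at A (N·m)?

Compatibility: T_A·a/J_AC = T_B·b/J_CB with T_A + T_B = T₀.
J_AC = 1.78×10^-3 m⁴, J_CB = 1.05×10^-4 m⁴, so T_A = T₀·(J_AC/a)/((J_AC/a)+(J_CB/b)) = 17930 N·m, T_B = 1269 N·m.

17900 N·m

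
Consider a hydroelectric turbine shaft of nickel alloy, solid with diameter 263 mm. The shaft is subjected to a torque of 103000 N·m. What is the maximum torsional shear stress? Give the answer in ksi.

J = πd⁴/32 = π(0.263)⁴/32 = 4.697×10^-4 m⁴.
τ_max = T·r/J = 103000 × 0.132 / 4.697×10^-4 = 2.884×10^7 Pa.

4.18 ksi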